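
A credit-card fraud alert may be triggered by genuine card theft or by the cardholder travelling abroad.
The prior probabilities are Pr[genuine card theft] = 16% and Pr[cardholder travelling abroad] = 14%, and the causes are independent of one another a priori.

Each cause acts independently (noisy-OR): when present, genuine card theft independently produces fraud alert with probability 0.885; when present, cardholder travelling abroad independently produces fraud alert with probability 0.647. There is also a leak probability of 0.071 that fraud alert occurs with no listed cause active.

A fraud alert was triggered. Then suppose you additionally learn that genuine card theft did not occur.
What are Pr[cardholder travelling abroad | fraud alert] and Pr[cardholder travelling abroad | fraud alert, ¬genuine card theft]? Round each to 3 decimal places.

Under noisy-OR, P(fraud alert | causes) = 1 − (1−0.071)·∏(1−qᵢ) over the active causes.
Weight on cardholder travelling abroad=true, given the evidence: 0.079035 + 0.021555 = 0.100590
The normalizing constant is 0.071·0.84·0.86 + 0.672063·0.84·0.14 + 0.893165·0.16·0.86 + 0.962287·0.16·0.14 = 0.274780
Posterior = 0.100590 / 0.274780 ≈ 0.366

Now also conditioning on genuine card theft≠true:
For the numerator, keep only cardholder travelling abroad=true terms: 0.672063*0.14 = 0.094089
Normalizer over all consistent configurations: 0.071*0.86 + 0.672063*0.14 = 0.155149
Posterior = 0.094089 / 0.155149 ≈ 0.606
Ruling out genuine card theft raises the posterior on cardholder travelling abroad — the flip side of explaining away.

Pr[cardholder travelling abroad | fraud alert] ≈ 0.366; Pr[cardholder travelling abroad | fraud alert, ¬genuine card theft] ≈ 0.606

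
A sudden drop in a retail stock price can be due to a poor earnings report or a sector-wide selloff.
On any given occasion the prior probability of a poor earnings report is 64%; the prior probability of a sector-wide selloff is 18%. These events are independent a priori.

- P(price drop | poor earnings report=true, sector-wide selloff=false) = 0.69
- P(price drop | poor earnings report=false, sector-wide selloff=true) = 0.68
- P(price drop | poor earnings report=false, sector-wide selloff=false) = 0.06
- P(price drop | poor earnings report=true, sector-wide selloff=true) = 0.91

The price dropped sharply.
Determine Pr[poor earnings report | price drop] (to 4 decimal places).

P(price drop) = 0.06·0.36·0.82 + 0.68·0.36·0.18 + 0.69·0.64·0.82 + 0.91·0.64·0.18 = 0.017712 + 0.044064 + 0.362112 + 0.104832 = 0.528720
Restricting to configurations with poor earnings report present: 0.362112 + 0.104832 = 0.466944.
So P(poor earnings report | price drop) = 0.466944/0.528720 ≈ 0.8832.

Pr[poor earnings report | price drop] ≈ 0.8832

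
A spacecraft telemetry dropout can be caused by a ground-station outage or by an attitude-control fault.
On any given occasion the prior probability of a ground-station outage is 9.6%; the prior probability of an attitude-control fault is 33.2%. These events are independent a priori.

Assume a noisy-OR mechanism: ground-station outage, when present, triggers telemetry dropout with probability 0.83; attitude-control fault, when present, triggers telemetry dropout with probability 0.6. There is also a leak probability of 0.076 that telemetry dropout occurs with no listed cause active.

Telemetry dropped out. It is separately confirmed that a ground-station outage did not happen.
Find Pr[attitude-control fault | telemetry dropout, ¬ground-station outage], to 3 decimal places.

Under noisy-OR, P(telemetry dropout | causes) = 1 − (1−0.076)·∏(1−qᵢ) over the active causes.
P(telemetry dropout | ¬ground-station outage) = 0.076·0.668 + 0.6304·0.332 = 0.050768 + 0.209293 = 0.260061
The attitude-control fault-present share is 0.6304·0.332 = 0.209293.
Hence the posterior is 0.209293/0.260061 ≈ 0.805.

Pr[attitude-control fault | telemetry dropout, ¬ground-station outage] ≈ 0.805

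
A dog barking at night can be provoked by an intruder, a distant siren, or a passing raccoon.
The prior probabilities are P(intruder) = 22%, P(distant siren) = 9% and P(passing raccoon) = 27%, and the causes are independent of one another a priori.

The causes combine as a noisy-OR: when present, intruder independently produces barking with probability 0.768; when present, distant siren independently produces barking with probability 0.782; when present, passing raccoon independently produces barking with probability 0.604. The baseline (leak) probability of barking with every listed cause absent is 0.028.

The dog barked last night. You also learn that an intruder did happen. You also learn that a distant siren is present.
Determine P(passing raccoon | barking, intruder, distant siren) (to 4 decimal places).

Under noisy-OR, P(barking | causes) = 1 − (1−0.028)·∏(1−qᵢ) over the active causes.
Numerator (weight on configurations with passing raccoon): 0.980533×0.27 = 0.264744
Denominator P(barking | intruder, distant siren): 0.95084×0.73 + 0.980533×0.27 = 0.958857
P(passing raccoon | barking, intruder, distant siren) = 0.264744/0.958857 ≈ 0.2761

P(passing raccoon | barking, intruder, distant siren) ≈ 0.2761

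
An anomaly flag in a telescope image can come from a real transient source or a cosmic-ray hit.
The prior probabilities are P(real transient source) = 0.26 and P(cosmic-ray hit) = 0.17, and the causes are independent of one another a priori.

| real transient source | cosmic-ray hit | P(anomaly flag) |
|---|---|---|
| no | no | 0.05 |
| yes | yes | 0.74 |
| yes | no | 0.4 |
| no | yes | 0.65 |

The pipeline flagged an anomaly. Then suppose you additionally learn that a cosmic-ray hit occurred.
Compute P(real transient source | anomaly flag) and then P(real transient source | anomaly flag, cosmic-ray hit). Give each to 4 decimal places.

By total probability over the 4 (real transient source, cosmic-ray hit) configurations:
  P(anomaly flag) = 0.05*0.74*0.83 + 0.65*0.74*0.17 + 0.4*0.26*0.83 + 0.74*0.26*0.17
        = 0.030710 + 0.081770 + 0.086320 + 0.032708 = 0.231508
Configurations with real transient source contribute 0.119028, so
  P(real transient source | anomaly flag) = 0.119028 / 0.231508 ≈ 0.5141

Now also conditioning on cosmic-ray hit=true:
By total probability over both values of real transient source:
  P(anomaly flag | cosmic-ray hit) = 0.65·0.74 + 0.74·0.26
        = 0.481000 + 0.192400 = 0.673400
The terms with real transient source present sum to 0.192400, so
  P(real transient source | anomaly flag, cosmic-ray hit) = 0.192400 / 0.673400 ≈ 0.2857

P(real transient source | anomaly flag) ≈ 0.5141; P(real transient source | anomaly flag, cosmic-ray hit) ≈ 0.2857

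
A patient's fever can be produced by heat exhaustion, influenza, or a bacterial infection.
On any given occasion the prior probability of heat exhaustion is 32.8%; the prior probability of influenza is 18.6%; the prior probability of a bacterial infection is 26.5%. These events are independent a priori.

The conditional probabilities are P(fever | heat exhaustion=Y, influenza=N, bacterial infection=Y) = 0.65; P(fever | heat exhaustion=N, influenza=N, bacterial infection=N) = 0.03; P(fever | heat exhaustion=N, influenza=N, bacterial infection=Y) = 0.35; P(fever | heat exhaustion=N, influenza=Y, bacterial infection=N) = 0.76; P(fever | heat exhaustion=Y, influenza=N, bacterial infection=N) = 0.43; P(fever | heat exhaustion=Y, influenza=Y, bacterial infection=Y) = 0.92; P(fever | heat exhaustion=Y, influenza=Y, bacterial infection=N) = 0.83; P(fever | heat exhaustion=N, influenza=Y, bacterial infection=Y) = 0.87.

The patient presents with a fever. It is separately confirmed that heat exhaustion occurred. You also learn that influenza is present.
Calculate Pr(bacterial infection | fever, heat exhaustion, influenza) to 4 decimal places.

Weight on bacterial infection=true, given the evidence: 0.92×0.265 = 0.243800
The normalizing constant is 0.83×0.735 + 0.92×0.265 = 0.853850
Posterior = 0.243800 / 0.853850 ≈ 0.2855

Pr(bacterial infection | fever, heat exhaustion, influenza) ≈ 0.2855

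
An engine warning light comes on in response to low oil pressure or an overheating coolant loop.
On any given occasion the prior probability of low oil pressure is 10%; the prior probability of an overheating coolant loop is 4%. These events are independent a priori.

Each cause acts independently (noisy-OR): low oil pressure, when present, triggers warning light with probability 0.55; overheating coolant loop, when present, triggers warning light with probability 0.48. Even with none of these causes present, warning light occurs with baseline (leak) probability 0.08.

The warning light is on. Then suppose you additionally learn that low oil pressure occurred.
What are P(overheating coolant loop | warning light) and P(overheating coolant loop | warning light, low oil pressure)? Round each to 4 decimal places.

P(overheating coolant loop | warning light) ≈ 0.1488; P(overheating coolant loop | warning light, low oil pressure) ≈ 0.0528

Under noisy-OR, P(warning light | causes) = 1 − (1−0.08)·∏(1−qᵢ) over the active causes.
P(warning light) = 0.08·0.9·0.96 + 0.5216·0.9·0.04 + 0.586·0.1·0.96 + 0.78472·0.1·0.04 = 0.069120 + 0.018778 + 0.056256 + 0.003139 = 0.147293
The overheating coolant loop-present share is 0.018778 + 0.003139 = 0.021917.
Hence the posterior is 0.021917/0.147293 ≈ 0.1488.

With the extra evidence:
P(warning light | low oil pressure) = 0.586×0.96 + 0.78472×0.04 = 0.562560 + 0.031389 = 0.593949
Restricting to configurations with overheating coolant loop present: 0.78472×0.04 = 0.031389.
Hence the posterior is 0.031389/0.593949 ≈ 0.0528.
The drop from 0.1488 to 0.0528 is the explaining-away (discounting) effect.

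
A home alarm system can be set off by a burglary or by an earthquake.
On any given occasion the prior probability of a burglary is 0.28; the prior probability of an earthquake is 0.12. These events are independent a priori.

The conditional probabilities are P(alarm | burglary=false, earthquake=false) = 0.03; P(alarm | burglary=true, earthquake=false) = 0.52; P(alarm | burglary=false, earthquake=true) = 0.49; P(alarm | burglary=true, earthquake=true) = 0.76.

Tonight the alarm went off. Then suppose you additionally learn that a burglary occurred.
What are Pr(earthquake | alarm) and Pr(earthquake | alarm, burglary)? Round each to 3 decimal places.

Sum P(alarm|·) weighted by the priors over the 4 (burglary, earthquake) configurations:
  P(alarm) = 0.03×0.72×0.88 + 0.49×0.72×0.12 + 0.52×0.28×0.88 + 0.76×0.28×0.12
        = 0.019008 + 0.042336 + 0.128128 + 0.025536 = 0.215008
Keeping only the earthquake-present terms gives 0.067872, so
  P(earthquake | alarm) = 0.067872 / 0.215008 ≈ 0.316

Now condition on the additional information:
P(alarm | burglary) = 0.52*0.88 + 0.76*0.12 = 0.457600 + 0.091200 = 0.548800
Of this, 0.091200 comes from 0.76*0.12 (the earthquake=true cases).
So P(earthquake | alarm, burglary) = 0.091200/0.548800 ≈ 0.166.
Conditioning on burglary lowers the posterior on earthquake: the classic explaining-away effect in a common-effect structure.

Pr(earthquake | alarm) ≈ 0.316; Pr(earthquake | alarm, burglary) ≈ 0.166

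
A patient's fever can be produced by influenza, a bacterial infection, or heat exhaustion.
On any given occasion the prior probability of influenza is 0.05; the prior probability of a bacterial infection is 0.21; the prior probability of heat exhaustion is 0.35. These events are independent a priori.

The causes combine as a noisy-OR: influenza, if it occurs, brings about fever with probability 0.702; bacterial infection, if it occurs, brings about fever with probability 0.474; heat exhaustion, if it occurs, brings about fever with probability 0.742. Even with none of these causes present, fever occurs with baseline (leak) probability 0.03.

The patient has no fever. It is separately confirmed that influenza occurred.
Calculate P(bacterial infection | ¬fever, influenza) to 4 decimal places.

P(bacterial infection | ¬fever, influenza) ≈ 0.1227

Under noisy-OR, P(fever | causes) = 1 − (1−0.03)·∏(1−qᵢ) over the active causes.
By total probability over the 4 (bacterial infection, heat exhaustion) configurations:
  P(¬fever | influenza) = 0.28906·0.79·0.65 + 0.074577·0.79·0.35 + 0.152046·0.21·0.65 + 0.039228·0.21·0.35
        = 0.148432 + 0.020621 + 0.020754 + 0.002883 = 0.192690
The terms with bacterial infection present sum to 0.023637, so
  P(bacterial infection | ¬fever, influenza) = 0.023637 / 0.192690 ≈ 0.1227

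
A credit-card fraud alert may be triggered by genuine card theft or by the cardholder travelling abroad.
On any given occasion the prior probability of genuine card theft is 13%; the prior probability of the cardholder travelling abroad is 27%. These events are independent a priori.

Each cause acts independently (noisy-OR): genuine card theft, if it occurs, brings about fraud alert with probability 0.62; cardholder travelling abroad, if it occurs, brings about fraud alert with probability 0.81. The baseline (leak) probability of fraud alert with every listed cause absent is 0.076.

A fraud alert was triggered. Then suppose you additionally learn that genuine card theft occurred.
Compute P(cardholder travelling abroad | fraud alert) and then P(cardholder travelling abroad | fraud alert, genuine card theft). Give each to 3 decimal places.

P(cardholder travelling abroad | fraud alert) ≈ 0.673; P(cardholder travelling abroad | fraud alert, genuine card theft) ≈ 0.347

Under noisy-OR, P(fraud alert | causes) = 1 − (1−0.076)·∏(1−qᵢ) over the active causes.
Sum P(fraud alert|·) weighted by the priors over the 4 (genuine card theft, cardholder travelling abroad) configurations:
  P(fraud alert) = 0.076*0.87*0.73 + 0.82444*0.87*0.27 + 0.64888*0.13*0.73 + 0.933287*0.13*0.27
        = 0.048268 + 0.193661 + 0.061579 + 0.032758 = 0.336266
Configurations with cardholder travelling abroad contribute 0.226419, so
  P(cardholder travelling abroad | fraud alert) = 0.226419 / 0.336266 ≈ 0.673

With the extra evidence:
P(fraud alert | genuine card theft) = 0.64888×0.73 + 0.933287×0.27 = 0.473682 + 0.251987 = 0.725669
Of this, 0.251987 comes from 0.933287×0.27 (the cardholder travelling abroad=true cases).
P(cardholder travelling abroad | fraud alert, genuine card theft) = 0.251987 / 0.725669 ≈ 0.347
Conditioning on genuine card theft lowers the posterior on cardholder travelling abroad: the classic explaining-away effect in a common-effect structure.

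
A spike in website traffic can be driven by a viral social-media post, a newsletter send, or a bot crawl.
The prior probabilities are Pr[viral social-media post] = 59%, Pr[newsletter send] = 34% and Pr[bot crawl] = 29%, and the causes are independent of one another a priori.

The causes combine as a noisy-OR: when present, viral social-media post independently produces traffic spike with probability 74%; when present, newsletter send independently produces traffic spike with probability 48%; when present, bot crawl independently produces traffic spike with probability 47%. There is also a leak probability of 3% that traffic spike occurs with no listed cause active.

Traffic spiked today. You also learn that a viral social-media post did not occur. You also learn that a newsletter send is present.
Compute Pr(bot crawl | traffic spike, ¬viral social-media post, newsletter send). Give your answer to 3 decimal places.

Pr(bot crawl | traffic spike, ¬viral social-media post, newsletter send) ≈ 0.376

Under noisy-OR, P(traffic spike | causes) = 1 − (1−0.03)·∏(1−qᵢ) over the active causes.
P(traffic spike | ¬viral social-media post, newsletter send) = 0.4956×0.71 + 0.732668×0.29 = 0.351876 + 0.212474 = 0.564350
Of this, 0.212474 comes from 0.732668×0.29 (the bot crawl=true cases).
Hence the posterior is 0.212474/0.564350 ≈ 0.376.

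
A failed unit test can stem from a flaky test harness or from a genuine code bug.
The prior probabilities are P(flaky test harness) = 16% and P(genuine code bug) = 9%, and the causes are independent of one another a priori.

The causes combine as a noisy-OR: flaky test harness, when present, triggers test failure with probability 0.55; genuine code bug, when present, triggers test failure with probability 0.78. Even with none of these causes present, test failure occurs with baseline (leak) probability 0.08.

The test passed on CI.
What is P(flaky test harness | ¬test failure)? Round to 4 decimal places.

Under noisy-OR, P(test failure | causes) = 1 − (1−0.08)·∏(1−qᵢ) over the active causes.
Sum P(¬test failure|·) weighted by the priors over the 4 (flaky test harness, genuine code bug) configurations:
  P(¬test failure) = 0.92*0.84*0.91 + 0.2024*0.84*0.09 + 0.414*0.16*0.91 + 0.09108*0.16*0.09
        = 0.703248 + 0.015301 + 0.060278 + 0.001312 = 0.780139
Keeping only the flaky test harness-present terms gives 0.061590, so
  P(flaky test harness | ¬test failure) = 0.061590 / 0.780139 ≈ 0.0789

P(flaky test harness | ¬test failure) ≈ 0.0789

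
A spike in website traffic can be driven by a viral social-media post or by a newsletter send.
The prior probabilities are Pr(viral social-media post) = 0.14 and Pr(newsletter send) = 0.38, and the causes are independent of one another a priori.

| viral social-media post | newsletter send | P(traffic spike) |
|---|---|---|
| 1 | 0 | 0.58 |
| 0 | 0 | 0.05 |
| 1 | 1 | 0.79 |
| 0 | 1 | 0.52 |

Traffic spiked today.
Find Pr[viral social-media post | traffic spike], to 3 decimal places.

Pr[viral social-media post | traffic spike] ≈ 0.320

By total probability over the 4 (viral social-media post, newsletter send) configurations:
  P(traffic spike) = 0.05*0.86*0.62 + 0.52*0.86*0.38 + 0.58*0.14*0.62 + 0.79*0.14*0.38
        = 0.026660 + 0.169936 + 0.050344 + 0.042028 = 0.288968
Keeping only the viral social-media post-present terms gives 0.092372, so
  P(viral social-media post | traffic spike) = 0.092372 / 0.288968 ≈ 0.320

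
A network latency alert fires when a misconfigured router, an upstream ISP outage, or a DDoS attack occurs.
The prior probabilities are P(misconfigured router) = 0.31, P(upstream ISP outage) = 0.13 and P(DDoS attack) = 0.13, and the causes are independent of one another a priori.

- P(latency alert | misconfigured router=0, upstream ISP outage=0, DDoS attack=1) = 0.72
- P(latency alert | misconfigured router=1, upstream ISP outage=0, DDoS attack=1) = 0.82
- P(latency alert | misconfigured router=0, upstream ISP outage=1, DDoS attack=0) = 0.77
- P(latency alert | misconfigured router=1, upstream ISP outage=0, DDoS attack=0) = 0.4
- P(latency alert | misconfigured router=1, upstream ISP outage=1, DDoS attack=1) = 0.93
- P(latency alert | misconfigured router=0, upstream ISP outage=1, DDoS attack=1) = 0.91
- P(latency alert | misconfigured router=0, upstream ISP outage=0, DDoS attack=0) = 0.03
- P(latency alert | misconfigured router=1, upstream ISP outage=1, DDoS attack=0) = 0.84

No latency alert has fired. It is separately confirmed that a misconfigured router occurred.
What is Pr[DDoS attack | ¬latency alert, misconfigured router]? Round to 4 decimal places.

Pr[DDoS attack | ¬latency alert, misconfigured router] ≈ 0.0436

Sum P(¬latency alert|·) weighted by the priors over the 4 (upstream ISP outage, DDoS attack) configurations:
  P(¬latency alert | misconfigured router) = 0.6*0.87*0.87 + 0.18*0.87*0.13 + 0.16*0.13*0.87 + 0.07*0.13*0.13
        = 0.454140 + 0.020358 + 0.018096 + 0.001183 = 0.493777
Keeping only the DDoS attack-present terms gives 0.021541, so
  P(DDoS attack | ¬latency alert, misconfigured router) = 0.021541 / 0.493777 ≈ 0.0436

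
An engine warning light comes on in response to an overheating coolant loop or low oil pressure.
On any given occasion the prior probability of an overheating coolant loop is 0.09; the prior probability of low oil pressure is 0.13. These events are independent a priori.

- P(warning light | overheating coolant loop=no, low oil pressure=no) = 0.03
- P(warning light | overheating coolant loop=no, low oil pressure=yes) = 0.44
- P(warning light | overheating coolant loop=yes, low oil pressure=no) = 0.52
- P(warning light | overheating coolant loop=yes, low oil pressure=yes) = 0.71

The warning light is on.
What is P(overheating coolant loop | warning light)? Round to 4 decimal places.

By total probability over the 4 (overheating coolant loop, low oil pressure) configurations:
  P(warning light) = 0.03×0.91×0.87 + 0.44×0.91×0.13 + 0.52×0.09×0.87 + 0.71×0.09×0.13
        = 0.023751 + 0.052052 + 0.040716 + 0.008307 = 0.124826
Keeping only the overheating coolant loop-present terms gives 0.049023, so
  P(overheating coolant loop | warning light) = 0.049023 / 0.124826 ≈ 0.3927

P(overheating coolant loop | warning light) ≈ 0.3927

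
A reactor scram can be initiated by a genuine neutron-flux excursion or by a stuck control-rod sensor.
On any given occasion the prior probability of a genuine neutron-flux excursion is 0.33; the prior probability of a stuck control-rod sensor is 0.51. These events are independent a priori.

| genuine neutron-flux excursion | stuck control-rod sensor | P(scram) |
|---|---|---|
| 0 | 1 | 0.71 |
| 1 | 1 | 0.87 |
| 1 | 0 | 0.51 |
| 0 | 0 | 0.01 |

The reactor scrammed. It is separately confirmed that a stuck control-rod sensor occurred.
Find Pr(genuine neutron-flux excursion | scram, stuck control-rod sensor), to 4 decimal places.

P(scram | stuck control-rod sensor) = 0.71*0.67 + 0.87*0.33 = 0.475700 + 0.287100 = 0.762800
The genuine neutron-flux excursion-present share is 0.87*0.33 = 0.287100.
So P(genuine neutron-flux excursion | scram, stuck control-rod sensor) = 0.287100/0.762800 ≈ 0.3764.

Pr(genuine neutron-flux excursion | scram, stuck control-rod sensor) ≈ 0.3764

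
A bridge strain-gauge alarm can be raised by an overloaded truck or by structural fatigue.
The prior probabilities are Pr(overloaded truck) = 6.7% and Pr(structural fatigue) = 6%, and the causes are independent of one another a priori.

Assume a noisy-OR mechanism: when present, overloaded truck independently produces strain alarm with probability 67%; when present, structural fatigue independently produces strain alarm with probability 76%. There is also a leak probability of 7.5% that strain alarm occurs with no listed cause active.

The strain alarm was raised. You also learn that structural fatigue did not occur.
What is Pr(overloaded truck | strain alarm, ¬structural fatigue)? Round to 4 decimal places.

Under noisy-OR, P(strain alarm | causes) = 1 − (1−0.075)·∏(1−qᵢ) over the active causes.
P(strain alarm | ¬structural fatigue) = 0.075*0.933 + 0.69475*0.067 = 0.069975 + 0.046548 = 0.116523
Restricting to configurations with overloaded truck present: 0.69475*0.067 = 0.046548.
Hence the posterior is 0.046548/0.116523 ≈ 0.3995.

Pr(overloaded truck | strain alarm, ¬structural fatigue) ≈ 0.3995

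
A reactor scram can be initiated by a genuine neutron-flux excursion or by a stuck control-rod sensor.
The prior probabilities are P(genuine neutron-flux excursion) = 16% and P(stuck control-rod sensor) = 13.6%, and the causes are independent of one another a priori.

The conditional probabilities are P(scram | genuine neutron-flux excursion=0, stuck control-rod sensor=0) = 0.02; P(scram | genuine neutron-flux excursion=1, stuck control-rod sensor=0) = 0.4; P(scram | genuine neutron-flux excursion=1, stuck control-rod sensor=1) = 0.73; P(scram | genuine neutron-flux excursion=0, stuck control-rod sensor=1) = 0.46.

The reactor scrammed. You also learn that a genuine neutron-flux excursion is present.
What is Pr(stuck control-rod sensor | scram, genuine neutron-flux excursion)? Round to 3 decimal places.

Numerator (weight on configurations with stuck control-rod sensor): 0.73×0.136 = 0.099280
Normalizer over all consistent configurations: 0.4×0.864 + 0.73×0.136 = 0.444880
P(stuck control-rod sensor | scram, genuine neutron-flux excursion) = 0.099280/0.444880 ≈ 0.223

Pr(stuck control-rod sensor | scram, genuine neutron-flux excursion) ≈ 0.223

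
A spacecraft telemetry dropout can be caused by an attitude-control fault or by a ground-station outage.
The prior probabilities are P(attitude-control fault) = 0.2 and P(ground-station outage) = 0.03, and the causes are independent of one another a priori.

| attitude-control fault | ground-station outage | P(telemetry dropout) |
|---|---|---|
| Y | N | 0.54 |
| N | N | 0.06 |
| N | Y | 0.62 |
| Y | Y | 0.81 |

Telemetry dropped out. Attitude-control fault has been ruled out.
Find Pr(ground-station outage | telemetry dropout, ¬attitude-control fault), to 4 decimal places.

Pr(ground-station outage | telemetry dropout, ¬attitude-control fault) ≈ 0.2422

Numerator (weight on configurations with ground-station outage): 0.62*0.03 = 0.018600
Denominator P(telemetry dropout | ¬attitude-control fault): 0.06*0.97 + 0.62*0.03 = 0.076800
P(ground-station outage | telemetry dropout, ¬attitude-control fault) = 0.018600/0.076800 ≈ 0.2422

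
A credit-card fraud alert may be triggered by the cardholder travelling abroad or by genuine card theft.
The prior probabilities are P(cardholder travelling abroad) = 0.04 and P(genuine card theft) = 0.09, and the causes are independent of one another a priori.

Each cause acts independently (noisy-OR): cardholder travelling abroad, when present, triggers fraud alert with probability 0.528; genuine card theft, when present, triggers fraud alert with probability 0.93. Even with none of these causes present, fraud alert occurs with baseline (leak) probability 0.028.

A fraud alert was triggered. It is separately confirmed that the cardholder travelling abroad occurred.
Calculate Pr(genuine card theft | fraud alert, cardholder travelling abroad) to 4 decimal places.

Under noisy-OR, P(fraud alert | causes) = 1 − (1−0.028)·∏(1−qᵢ) over the active causes.
For the numerator, keep only genuine card theft=true terms: 0.967885×0.09 = 0.087110
Denominator P(fraud alert | cardholder travelling abroad): 0.541216×0.91 + 0.967885×0.09 = 0.579617
Posterior = 0.087110 / 0.579617 ≈ 0.1503

Pr(genuine card theft | fraud alert, cardholder travelling abroad) ≈ 0.1503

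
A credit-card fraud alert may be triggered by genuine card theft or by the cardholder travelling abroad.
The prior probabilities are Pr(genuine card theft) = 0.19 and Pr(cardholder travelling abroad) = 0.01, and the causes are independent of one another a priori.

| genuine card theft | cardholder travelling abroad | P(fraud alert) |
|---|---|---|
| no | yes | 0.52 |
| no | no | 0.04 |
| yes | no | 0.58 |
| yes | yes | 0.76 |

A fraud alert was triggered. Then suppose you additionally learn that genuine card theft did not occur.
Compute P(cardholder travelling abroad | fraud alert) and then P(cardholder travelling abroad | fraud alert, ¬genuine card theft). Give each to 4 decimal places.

P(fraud alert) = 0.04*0.81*0.99 + 0.52*0.81*0.01 + 0.58*0.19*0.99 + 0.76*0.19*0.01 = 0.032076 + 0.004212 + 0.109098 + 0.001444 = 0.146830
The cardholder travelling abroad-present share is 0.004212 + 0.001444 = 0.005656.
P(cardholder travelling abroad | fraud alert) = 0.005656 / 0.146830 ≈ 0.0385

With the extra evidence:
Numerator (weight on configurations with cardholder travelling abroad): 0.52·0.01 = 0.005200
The normalizing constant is 0.04·0.99 + 0.52·0.01 = 0.044800
P(cardholder travelling abroad | fraud alert, ¬genuine card theft) = 0.005200/0.044800 ≈ 0.1161

P(cardholder travelling abroad | fraud alert) ≈ 0.0385; P(cardholder travelling abroad | fraud alert, ¬genuine card theft) ≈ 0.1161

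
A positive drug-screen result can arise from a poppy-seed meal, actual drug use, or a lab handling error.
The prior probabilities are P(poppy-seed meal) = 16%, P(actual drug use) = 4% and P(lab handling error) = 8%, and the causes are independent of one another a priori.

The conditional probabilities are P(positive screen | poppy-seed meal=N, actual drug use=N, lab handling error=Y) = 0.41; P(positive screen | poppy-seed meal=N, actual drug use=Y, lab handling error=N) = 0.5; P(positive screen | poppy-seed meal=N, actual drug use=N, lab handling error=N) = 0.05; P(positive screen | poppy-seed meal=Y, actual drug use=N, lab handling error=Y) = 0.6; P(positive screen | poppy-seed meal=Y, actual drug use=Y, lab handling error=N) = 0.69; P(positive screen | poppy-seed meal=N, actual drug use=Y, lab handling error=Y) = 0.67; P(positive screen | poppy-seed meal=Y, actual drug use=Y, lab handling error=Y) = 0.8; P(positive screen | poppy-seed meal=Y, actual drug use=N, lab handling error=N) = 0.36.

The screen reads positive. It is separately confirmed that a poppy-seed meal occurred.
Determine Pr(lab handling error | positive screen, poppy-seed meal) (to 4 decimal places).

P(positive screen | poppy-seed meal) = 0.36×0.96×0.92 + 0.6×0.96×0.08 + 0.69×0.04×0.92 + 0.8×0.04×0.08 = 0.317952 + 0.046080 + 0.025392 + 0.002560 = 0.391984
The lab handling error-present share is 0.046080 + 0.002560 = 0.048640.
Hence the posterior is 0.048640/0.391984 ≈ 0.1241.

Pr(lab handling error | positive screen, poppy-seed meal) ≈ 0.1241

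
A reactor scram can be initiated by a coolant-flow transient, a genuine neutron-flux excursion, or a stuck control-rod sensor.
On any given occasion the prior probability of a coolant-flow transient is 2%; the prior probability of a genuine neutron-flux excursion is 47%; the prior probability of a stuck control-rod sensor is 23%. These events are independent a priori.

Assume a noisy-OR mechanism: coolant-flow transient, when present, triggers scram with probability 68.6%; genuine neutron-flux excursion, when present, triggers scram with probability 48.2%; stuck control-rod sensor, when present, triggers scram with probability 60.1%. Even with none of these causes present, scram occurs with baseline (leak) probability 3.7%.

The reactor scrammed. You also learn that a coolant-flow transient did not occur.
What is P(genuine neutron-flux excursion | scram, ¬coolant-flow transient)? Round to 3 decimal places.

Under noisy-OR, P(scram | causes) = 1 − (1−0.037)·∏(1−qᵢ) over the active causes.
Sum P(scram|·) weighted by the priors over the 4 (genuine neutron-flux excursion, stuck control-rod sensor) configurations:
  P(scram | ¬coolant-flow transient) = 0.037·0.53·0.77 + 0.615763·0.53·0.23 + 0.501166·0.47·0.77 + 0.800965·0.47·0.23
        = 0.015100 + 0.075062 + 0.181372 + 0.086584 = 0.358118
The terms with genuine neutron-flux excursion present sum to 0.267956, so
  P(genuine neutron-flux excursion | scram, ¬coolant-flow transient) = 0.267956 / 0.358118 ≈ 0.748

P(genuine neutron-flux excursion | scram, ¬coolant-flow transient) ≈ 0.748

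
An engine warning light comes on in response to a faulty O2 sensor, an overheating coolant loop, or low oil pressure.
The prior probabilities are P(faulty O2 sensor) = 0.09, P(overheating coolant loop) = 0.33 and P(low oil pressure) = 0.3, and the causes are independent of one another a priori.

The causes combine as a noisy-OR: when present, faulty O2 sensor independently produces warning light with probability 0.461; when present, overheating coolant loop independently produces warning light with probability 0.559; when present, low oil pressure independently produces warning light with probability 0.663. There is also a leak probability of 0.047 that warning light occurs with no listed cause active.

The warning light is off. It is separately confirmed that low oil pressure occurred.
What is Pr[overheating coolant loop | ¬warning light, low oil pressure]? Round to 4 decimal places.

Pr[overheating coolant loop | ¬warning light, low oil pressure] ≈ 0.1784

Under noisy-OR, P(warning light | causes) = 1 − (1−0.047)·∏(1−qᵢ) over the active causes.
By total probability over the 4 (faulty O2 sensor, overheating coolant loop) configurations:
  P(¬warning light | low oil pressure) = 0.321161·0.91·0.67 + 0.141632·0.91·0.33 + 0.173106·0.09·0.67 + 0.07634·0.09·0.33
        = 0.195812 + 0.042532 + 0.010438 + 0.002267 = 0.251049
Configurations with overheating coolant loop contribute 0.044799, so
  P(overheating coolant loop | ¬warning light, low oil pressure) = 0.044799 / 0.251049 ≈ 0.1784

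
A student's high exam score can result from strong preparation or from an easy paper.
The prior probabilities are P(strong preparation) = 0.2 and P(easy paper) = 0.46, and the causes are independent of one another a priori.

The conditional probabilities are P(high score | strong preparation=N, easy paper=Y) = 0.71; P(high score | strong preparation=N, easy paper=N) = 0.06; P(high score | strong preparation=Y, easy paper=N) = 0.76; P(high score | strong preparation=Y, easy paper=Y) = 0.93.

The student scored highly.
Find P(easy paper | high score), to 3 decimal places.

P(easy paper | high score) ≈ 0.763

P(high score) = 0.06*0.8*0.54 + 0.71*0.8*0.46 + 0.76*0.2*0.54 + 0.93*0.2*0.46 = 0.025920 + 0.261280 + 0.082080 + 0.085560 = 0.454840
The easy paper-present share is 0.261280 + 0.085560 = 0.346840.
So P(easy paper | high score) = 0.346840/0.454840 ≈ 0.763.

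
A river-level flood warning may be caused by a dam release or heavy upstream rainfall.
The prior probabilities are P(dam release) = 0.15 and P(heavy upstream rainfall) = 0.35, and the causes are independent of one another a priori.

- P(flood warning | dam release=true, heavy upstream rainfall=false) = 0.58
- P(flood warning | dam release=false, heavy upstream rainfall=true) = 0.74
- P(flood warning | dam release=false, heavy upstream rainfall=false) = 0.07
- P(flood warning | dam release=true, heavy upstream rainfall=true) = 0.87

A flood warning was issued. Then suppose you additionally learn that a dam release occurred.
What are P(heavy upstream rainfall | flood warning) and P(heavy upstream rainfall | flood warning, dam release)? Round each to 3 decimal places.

P(flood warning) = 0.07*0.85*0.65 + 0.74*0.85*0.35 + 0.58*0.15*0.65 + 0.87*0.15*0.35 = 0.038675 + 0.220150 + 0.056550 + 0.045675 = 0.361050
Of this, 0.265825 comes from 0.220150 + 0.045675 (the heavy upstream rainfall=true cases).
Hence the posterior is 0.265825/0.361050 ≈ 0.736.

With the extra evidence:
Enumerate both values of heavy upstream rainfall and weight by the priors:
  P(flood warning | dam release) = 0.58·0.65 + 0.87·0.35
        = 0.377000 + 0.304500 = 0.681500
Keeping only the heavy upstream rainfall-present terms gives 0.304500, so
  P(heavy upstream rainfall | flood warning, dam release) = 0.304500 / 0.681500 ≈ 0.447
The drop from 0.736 to 0.447 is the explaining-away (discounting) effect.

P(heavy upstream rainfall | flood warning) ≈ 0.736; P(heavy upstream rainfall | flood warning, dam release) ≈ 0.447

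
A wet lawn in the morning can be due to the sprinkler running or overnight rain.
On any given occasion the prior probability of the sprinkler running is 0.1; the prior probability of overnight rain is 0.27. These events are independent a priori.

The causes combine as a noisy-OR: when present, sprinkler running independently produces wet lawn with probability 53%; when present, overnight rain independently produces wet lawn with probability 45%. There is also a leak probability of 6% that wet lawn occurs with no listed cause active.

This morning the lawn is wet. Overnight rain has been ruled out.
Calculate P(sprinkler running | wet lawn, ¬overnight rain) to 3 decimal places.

Under noisy-OR, P(wet lawn | causes) = 1 − (1−0.06)·∏(1−qᵢ) over the active causes.
P(wet lawn | ¬overnight rain) = 0.06*0.9 + 0.5582*0.1 = 0.054000 + 0.055820 = 0.109820
Restricting to configurations with sprinkler running present: 0.5582*0.1 = 0.055820.
P(sprinkler running | wet lawn, ¬overnight rain) = 0.055820 / 0.109820 ≈ 0.508

P(sprinkler running | wet lawn, ¬overnight rain) ≈ 0.508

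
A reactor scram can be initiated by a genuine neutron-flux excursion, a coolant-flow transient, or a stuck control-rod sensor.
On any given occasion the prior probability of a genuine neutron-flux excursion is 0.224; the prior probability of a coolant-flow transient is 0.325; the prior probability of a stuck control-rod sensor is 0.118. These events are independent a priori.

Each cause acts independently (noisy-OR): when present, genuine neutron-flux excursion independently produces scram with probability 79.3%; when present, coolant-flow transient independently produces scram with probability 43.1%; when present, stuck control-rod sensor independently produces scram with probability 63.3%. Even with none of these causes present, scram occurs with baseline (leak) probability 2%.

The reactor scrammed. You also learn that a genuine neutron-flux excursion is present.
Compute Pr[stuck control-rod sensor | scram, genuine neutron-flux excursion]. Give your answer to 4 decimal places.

Pr[stuck control-rod sensor | scram, genuine neutron-flux excursion] ≈ 0.1317

Under noisy-OR, P(scram | causes) = 1 − (1−0.02)·∏(1−qᵢ) over the active causes.
Numerator (weight on configurations with stuck control-rod sensor): 0.073720 + 0.036725 = 0.110445
The normalizing constant is 0.79714·0.675·0.882 + 0.92555·0.675·0.118 + 0.884573·0.325·0.882 + 0.957638·0.325·0.118 = 0.838585
P(stuck control-rod sensor | scram, genuine neutron-flux excursion) = 0.110445/0.838585 ≈ 0.1317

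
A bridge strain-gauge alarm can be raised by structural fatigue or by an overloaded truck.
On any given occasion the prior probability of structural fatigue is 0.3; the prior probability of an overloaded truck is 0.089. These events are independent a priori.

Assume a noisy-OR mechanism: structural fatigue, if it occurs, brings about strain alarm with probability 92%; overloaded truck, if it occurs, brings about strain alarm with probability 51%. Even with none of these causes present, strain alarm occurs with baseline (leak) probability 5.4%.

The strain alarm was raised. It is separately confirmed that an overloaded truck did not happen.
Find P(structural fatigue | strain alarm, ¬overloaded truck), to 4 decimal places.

P(structural fatigue | strain alarm, ¬overloaded truck) ≈ 0.8800

Under noisy-OR, P(strain alarm | causes) = 1 − (1−0.054)·∏(1−qᵢ) over the active causes.
P(strain alarm | ¬overloaded truck) = 0.054*0.7 + 0.92432*0.3 = 0.037800 + 0.277296 = 0.315096
Of this, 0.277296 comes from 0.92432*0.3 (the structural fatigue=true cases).
Hence the posterior is 0.277296/0.315096 ≈ 0.8800.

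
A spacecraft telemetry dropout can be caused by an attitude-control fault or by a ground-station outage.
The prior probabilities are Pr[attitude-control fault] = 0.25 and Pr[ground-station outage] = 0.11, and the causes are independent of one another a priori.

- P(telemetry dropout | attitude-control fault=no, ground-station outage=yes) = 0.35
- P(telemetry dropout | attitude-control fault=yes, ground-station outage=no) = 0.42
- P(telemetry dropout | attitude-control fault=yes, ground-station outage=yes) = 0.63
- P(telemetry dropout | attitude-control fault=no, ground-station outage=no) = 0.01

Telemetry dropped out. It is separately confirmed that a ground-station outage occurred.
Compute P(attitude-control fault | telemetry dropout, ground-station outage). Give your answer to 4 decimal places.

Numerator (weight on configurations with attitude-control fault): 0.63×0.25 = 0.157500
Normalizer over all consistent configurations: 0.35×0.75 + 0.63×0.25 = 0.420000
Posterior = 0.157500 / 0.420000 ≈ 0.3750

P(attitude-control fault | telemetry dropout, ground-station outage) ≈ 0.3750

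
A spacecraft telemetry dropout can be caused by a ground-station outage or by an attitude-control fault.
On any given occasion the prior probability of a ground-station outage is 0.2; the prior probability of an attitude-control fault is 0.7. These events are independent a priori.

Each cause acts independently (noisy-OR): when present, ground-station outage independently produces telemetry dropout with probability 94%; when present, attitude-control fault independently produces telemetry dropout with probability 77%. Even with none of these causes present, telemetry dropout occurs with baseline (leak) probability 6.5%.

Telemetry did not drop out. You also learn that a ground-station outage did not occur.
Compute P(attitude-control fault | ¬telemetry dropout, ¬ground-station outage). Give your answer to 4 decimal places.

P(attitude-control fault | ¬telemetry dropout, ¬ground-station outage) ≈ 0.3492

Under noisy-OR, P(telemetry dropout | causes) = 1 − (1−0.065)·∏(1−qᵢ) over the active causes.
Weight on attitude-control fault=true, given the evidence: 0.21505*0.7 = 0.150535
Normalizer over all consistent configurations: 0.935*0.3 + 0.21505*0.7 = 0.431035
P(attitude-control fault | ¬telemetry dropout, ¬ground-station outage) = 0.150535/0.431035 ≈ 0.3492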